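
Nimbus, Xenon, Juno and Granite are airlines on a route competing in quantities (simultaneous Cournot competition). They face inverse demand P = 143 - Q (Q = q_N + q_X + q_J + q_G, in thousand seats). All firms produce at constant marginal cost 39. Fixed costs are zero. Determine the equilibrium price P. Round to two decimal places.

59.80

A representative firm's profit is π_i = q_i(143 - Q) - 39q_i.
First-order condition (treating rivals' output as given): 104 - 2q_i - Σ_{j≠i} q_j = 0.
By symmetry each firm produces the same amount; substituting Σ_{j≠i} q_j = 3q_i yields q_i = 104/5.
Total output Q = 416/5, so price P = 143 - 416/5 = 299/5.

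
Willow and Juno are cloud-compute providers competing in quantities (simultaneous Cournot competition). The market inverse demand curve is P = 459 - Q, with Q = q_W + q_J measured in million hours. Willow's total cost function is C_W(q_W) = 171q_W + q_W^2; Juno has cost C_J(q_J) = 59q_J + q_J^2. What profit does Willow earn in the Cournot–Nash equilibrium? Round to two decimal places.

Willow's profit: π_W = (459 - Q)q_W - (171q_W + q_W²). Setting ∂π_W/∂q_W = 0: 288 - 4q_W - (q_J) = 0.
Juno's first-order condition: 400 - 4q_J - (q_W) = 0.
So q_W = (288 - q_J)/4 and q_J = (400 - q_W)/4.
Solving the pair: q_W = 752/15, q_J = 1312/15.
Price P = 459 - 688/5 = 1607/5.
Willow's profit: (1607/5)·(752/15) - 171·(752/15) - (752/15)² = 5026.7022.

5026.70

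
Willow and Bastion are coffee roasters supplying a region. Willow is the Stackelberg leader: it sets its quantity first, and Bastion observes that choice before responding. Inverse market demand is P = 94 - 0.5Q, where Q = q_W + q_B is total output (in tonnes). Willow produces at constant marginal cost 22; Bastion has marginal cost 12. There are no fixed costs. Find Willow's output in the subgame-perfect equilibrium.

Solve by backward induction. Given q_W, the follower Bastion maximises π_B = (94 - (1/2)q_W - (1/2)q_B)q_B - 12q_B.
Setting the follower's marginal profit to zero, 82 - (1/2)q_W - q_B = 0, i.e. q_B = (82 - (1/2)q_W).
The leader anticipates this reaction. Substituting into P = 94 - 0.5Q gives P = 53 - (1/4)q_W, so π_W = (53 - (1/4)q_W)q_W - 22q_W.
Maximising: ∂π_W/∂q_W = 31 - (1/2)q_W = 0, giving q_W = 62.
Then q_B = (82 - (1/2)·62) = 51.

62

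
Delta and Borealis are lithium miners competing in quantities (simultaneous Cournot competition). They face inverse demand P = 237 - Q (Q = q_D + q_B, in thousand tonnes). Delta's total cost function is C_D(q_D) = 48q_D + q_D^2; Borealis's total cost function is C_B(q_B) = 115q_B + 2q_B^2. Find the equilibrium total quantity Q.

57

Delta's profit: π_D = (237 - Q)q_D - (48q_D + q_D²). Setting ∂π_D/∂q_D = 0: 189 - 4q_D - (q_B) = 0.
Borealis's profit: π_B = (237 - Q)q_B - (115q_B + 2q_B²). Setting ∂π_B/∂q_B = 0: 122 - 6q_B - (q_D) = 0.
Rearranging gives the reaction functions q_D = (189 - q_B)/4 and q_B = (122 - q_D)/6.
Substituting one into the other gives q_D = 44 and q_B = 13.
Total output Q = 44 + 13 = 57.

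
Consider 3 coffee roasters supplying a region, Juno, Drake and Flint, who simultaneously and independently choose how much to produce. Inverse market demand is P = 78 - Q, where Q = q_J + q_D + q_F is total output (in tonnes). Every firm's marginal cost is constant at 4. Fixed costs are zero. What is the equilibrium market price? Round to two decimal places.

A representative firm's profit is π_i = q_i(78 - Q) - 4q_i.
First-order condition (treating rivals' output as given): 74 - 2q_i - Σ_{j≠i} q_j = 0.
By symmetry each firm produces the same amount; substituting Σ_{j≠i} q_j = 2q_i yields q_i = 74/4 = 37/2.
Total output Q = 111/2, so price P = 78 - 111/2 = 45/2.

22.50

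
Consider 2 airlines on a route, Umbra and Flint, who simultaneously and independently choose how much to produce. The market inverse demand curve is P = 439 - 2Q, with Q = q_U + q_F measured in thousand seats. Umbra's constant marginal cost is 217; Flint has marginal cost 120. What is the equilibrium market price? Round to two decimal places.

Umbra's profit: π_U = (439 - 2Q)q_U - (217q_U). Setting ∂π_U/∂q_U = 0: 222 - 4q_U - 2(q_F) = 0.
Flint's first-order condition: 319 - 4q_F - 2(q_U) = 0.
Rearranging gives the reaction functions q_U = (222 - 2q_F)/4 and q_F = (319 - 2q_U)/4.
Substituting one into the other gives q_U = 125/6 and q_F = 208/3.
Total output Q = 541/6, so price P = 439 - 2·(541/6) = 776/3.

258.67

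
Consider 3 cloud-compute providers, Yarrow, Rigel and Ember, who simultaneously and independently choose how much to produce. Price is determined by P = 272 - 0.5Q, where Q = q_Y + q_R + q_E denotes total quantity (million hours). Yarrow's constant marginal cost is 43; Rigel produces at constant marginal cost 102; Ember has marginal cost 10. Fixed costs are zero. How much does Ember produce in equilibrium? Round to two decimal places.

Yarrow's profit: π_Y = (272 - 0.5Q)q_Y - (43q_Y). Setting ∂π_Y/∂q_Y = 0: 229 - q_Y - (1/2)(q_R + q_E) = 0.
Rigel's first-order condition: 170 - q_R - (1/2)(q_Y + q_E) = 0.
Ember's first-order condition: 262 - q_E - (1/2)(q_Y + q_R) = 0.
Summing all 3 equations gives 661 − 2Q = 0, hence Q = 661/2.
Back-substituting: q_Y = (229 − 661/4)/(1/2) = 255/2, q_R = (170 − 661/4)/(1/2) = 19/2, q_E = (262 − 661/4)/(1/2) = 387/2.

193.50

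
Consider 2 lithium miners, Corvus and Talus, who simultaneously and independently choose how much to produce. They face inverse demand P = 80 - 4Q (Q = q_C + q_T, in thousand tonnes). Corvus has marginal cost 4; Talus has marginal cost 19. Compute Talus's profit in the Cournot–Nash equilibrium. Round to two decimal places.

Corvus's profit: π_C = (80 - 4Q)q_C - (4q_C). Setting ∂π_C/∂q_C = 0: 76 - 8q_C - 4(q_T) = 0.
Talus's first-order condition: 61 - 8q_T - 4(q_C) = 0.
Best responses: q_C = (76 - 4q_T)/8, q_T = (61 - 4q_C)/8.
Solving the pair: q_C = 91/12, q_T = 23/6.
Price P = 80 - 4·(137/12) = 103/3.
Talus's profit: (103/3 - 19)·(23/6) = 529/9.

58.78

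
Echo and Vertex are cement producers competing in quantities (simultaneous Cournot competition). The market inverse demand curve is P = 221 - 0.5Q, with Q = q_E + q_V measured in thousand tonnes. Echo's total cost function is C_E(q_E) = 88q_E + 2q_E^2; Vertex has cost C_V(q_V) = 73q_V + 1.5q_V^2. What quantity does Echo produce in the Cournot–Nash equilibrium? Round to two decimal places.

23.19

Echo's profit: π_E = (221 - 0.5Q)q_E - (88q_E + 2q_E²). Setting ∂π_E/∂q_E = 0: 133 - 5q_E - (1/2)(q_V) = 0.
Vertex's first-order condition: 148 - 4q_V - (1/2)(q_E) = 0.
So q_E = (133 - (1/2)q_V)/5 and q_V = (148 - (1/2)q_E)/4.
Solving the pair: q_E = 1832/79, q_V = 34.1013.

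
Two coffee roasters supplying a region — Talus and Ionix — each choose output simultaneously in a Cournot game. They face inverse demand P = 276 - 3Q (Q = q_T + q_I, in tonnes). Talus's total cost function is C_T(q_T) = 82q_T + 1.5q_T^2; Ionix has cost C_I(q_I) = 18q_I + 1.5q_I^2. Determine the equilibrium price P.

163

Talus's profit: π_T = (276 - 3Q)q_T - (82q_T + (3/2)q_T²). Setting ∂π_T/∂q_T = 0: 194 - 9q_T - 3(q_I) = 0.
Ionix's profit: π_I = (276 - 3Q)q_I - (18q_I + (3/2)q_I²). Setting ∂π_I/∂q_I = 0: 258 - 9q_I - 3(q_T) = 0.
Best responses: q_T = (194 - 3q_I)/9, q_I = (258 - 3q_T)/9.
Substituting one into the other gives q_T = 27/2 and q_I = 145/6.
Total output Q = 113/3, so price P = 276 - 3·(113/3) = 163.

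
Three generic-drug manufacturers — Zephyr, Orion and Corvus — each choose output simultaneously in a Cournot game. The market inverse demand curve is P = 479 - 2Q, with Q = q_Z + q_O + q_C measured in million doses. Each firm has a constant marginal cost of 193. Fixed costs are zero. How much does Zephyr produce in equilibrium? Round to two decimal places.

A representative firm's profit is π_i = q_i(479 - 2Q) - 193q_i.
Setting ∂π_i/∂q_i = 0 with rivals' quantities fixed: 286 - 4q_i - 2·Σ_{j≠i} q_j = 0.
With identical firms every q_j equals q_i, so Σ_{j≠i} q_j = 2q_i and 286 = 8q_i, giving q_i = 143/4.

35.75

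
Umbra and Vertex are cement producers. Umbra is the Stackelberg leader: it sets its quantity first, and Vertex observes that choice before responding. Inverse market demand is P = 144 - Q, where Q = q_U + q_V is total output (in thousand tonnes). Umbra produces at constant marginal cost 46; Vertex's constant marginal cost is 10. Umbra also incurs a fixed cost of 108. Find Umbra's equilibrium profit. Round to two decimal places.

372.50

Solve by backward induction. Given q_U, the follower Vertex maximises π_V = (144 - q_U - q_V)q_V - 10q_V.
∂π_V/∂q_V = 134 - q_U - 2q_V = 0 gives the reaction function q_V = (134 - q_U)/2.
The leader anticipates this reaction. Substituting into P = 144 - Q gives P = 77 - (1/2)q_U, so π_U = (77 - (1/2)q_U)q_U - 46q_U.
The leader's first-order condition 31 - q_U = 0 yields q_U = 31.
Then q_V = (134 - 31)/2 = 103/2.
Price P = 144 - 165/2 = 123/2.
Umbra's profit: (123/2 - 46)·31 - 108 = 745/2.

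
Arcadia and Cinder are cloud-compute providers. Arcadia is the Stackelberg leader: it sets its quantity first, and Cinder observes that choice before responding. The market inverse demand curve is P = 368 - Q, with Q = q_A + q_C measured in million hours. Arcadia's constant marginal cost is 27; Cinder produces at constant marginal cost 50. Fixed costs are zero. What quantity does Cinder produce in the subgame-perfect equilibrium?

The follower Cinder best-responds to any q_A: π_C = (368 - Q)q_C - 50q_C.
Follower FOC: 318 - q_A - 2q_C = 0, so q_C(q_A) = (318 - q_A)/2.
Arcadia substitutes q_C(q_A) into its own profit: π_A = q_A(368 - q_A - (318 - q_A)/2) - 27q_A = (209 - (1/2)q_A)q_A - 27q_A.
The leader's first-order condition 182 - q_A = 0 yields q_A = 182.
Then q_C = (318 - 182)/2 = 68.

68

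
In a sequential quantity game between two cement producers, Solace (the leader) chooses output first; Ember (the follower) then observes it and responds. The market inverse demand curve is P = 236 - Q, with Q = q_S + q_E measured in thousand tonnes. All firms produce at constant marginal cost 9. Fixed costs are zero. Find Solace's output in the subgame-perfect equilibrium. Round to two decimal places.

113.50

The follower Ember best-responds to any q_S: π_E = (236 - Q)q_E - 9q_E.
Setting the follower's marginal profit to zero, 227 - q_S - 2q_E = 0, i.e. q_E = (227 - q_S)/2.
The leader anticipates this reaction. Substituting into P = 236 - Q gives P = 245/2 - (1/2)q_S, so π_S = (245/2 - (1/2)q_S)q_S - 9q_S.
The leader's first-order condition 227/2 - q_S = 0 yields q_S = 227/2.
Then q_E = (227 - 227/2)/2 = 227/4.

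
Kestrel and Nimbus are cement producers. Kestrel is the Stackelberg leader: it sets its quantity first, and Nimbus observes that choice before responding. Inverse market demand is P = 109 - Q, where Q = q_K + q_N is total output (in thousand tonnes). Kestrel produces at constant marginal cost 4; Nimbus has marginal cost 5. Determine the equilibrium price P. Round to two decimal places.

Solve by backward induction. Given q_K, the follower Nimbus maximises π_N = (109 - q_K - q_N)q_N - 5q_N.
Follower FOC: 104 - q_K - 2q_N = 0, so q_N(q_K) = (104 - q_K)/2.
Kestrel substitutes q_N(q_K) into its own profit: π_K = q_K(109 - q_K - (104 - q_K)/2) - 4q_K = (57 - (1/2)q_K)q_K - 4q_K.
The leader's first-order condition 53 - q_K = 0 yields q_K = 53.
Then q_N = (104 - 53)/2 = 51/2.
Total output Q = 157/2, so price P = 109 - 157/2 = 61/2.

30.50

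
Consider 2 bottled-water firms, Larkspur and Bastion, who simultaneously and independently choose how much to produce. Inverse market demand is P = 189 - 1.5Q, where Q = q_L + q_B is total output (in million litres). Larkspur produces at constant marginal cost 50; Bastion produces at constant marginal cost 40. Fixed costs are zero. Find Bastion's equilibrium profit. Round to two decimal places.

Larkspur's profit: π_L = (189 - 1.5Q)q_L - (50q_L). Setting ∂π_L/∂q_L = 0: 139 - 3q_L - (3/2)(q_B) = 0.
Bastion's first-order condition: 149 - 3q_B - (3/2)(q_L) = 0.
So q_L = (139 - (3/2)q_B)/3 and q_B = (149 - (3/2)q_L)/3.
Solving the pair: q_L = 86/3, q_B = 106/3.
Price P = 189 - (3/2)·64 = 93.
Bastion's profit: (93 - 40)·(106/3) = 1872.6667.

1872.67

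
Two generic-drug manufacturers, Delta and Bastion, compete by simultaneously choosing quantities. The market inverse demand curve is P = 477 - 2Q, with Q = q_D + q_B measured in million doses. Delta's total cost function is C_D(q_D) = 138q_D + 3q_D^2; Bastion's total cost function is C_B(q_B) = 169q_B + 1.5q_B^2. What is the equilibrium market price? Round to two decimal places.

Delta's profit: π_D = (477 - 2Q)q_D - (138q_D + 3q_D²). Setting ∂π_D/∂q_D = 0: 339 - 10q_D - 2(q_B) = 0.
Bastion's first-order condition: 308 - 7q_B - 2(q_D) = 0.
Best responses: q_D = (339 - 2q_B)/10, q_B = (308 - 2q_D)/7.
Substituting one into the other gives q_D = 1757/66 and q_B = 1201/33.
Total output Q = 63.0152, so price P = 477 - 2·63.0152 = 350.9697.

350.97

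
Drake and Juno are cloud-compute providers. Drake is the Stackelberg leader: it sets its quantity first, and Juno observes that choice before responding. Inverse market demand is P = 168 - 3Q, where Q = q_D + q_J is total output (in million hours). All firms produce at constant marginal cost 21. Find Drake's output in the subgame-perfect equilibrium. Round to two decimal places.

24.50

The follower Juno best-responds to any q_D: π_J = (168 - 3Q)q_J - 21q_J.
Follower FOC: 147 - 3q_D - 6q_J = 0, so q_J(q_D) = (147 - 3q_D)/6.
The leader anticipates this reaction. Substituting into P = 168 - 3Q gives P = 189/2 - (3/2)q_D, so π_D = (189/2 - (3/2)q_D)q_D - 21q_D.
The leader's first-order condition 147/2 - 3q_D = 0 yields q_D = 49/2.
Then q_J = (147 - 3·(49/2))/6 = 49/4.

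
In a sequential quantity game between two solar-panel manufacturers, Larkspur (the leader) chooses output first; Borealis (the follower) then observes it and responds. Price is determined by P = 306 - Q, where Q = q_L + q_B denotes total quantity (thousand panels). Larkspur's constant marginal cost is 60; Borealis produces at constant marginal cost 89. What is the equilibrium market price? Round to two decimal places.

128.75

Solve by backward induction. Given q_L, the follower Borealis maximises π_B = (306 - q_L - q_B)q_B - 89q_B.
∂π_B/∂q_B = 217 - q_L - 2q_B = 0 gives the reaction function q_B = (217 - q_L)/2.
The leader anticipates this reaction. Substituting into P = 306 - Q gives P = 395/2 - (1/2)q_L, so π_L = (395/2 - (1/2)q_L)q_L - 60q_L.
Maximising: ∂π_L/∂q_L = 275/2 - q_L = 0, giving q_L = 275/2.
Then q_B = (217 - 275/2)/2 = 159/4.
Total output Q = 709/4, so price P = 306 - 709/4 = 515/4.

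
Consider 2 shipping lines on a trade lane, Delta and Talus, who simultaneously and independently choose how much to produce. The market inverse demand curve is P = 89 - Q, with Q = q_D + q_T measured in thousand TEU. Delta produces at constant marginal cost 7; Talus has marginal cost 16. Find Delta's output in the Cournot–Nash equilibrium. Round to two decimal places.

30.33

Delta's profit: π_D = (89 - Q)q_D - (7q_D). Setting ∂π_D/∂q_D = 0: 82 - 2q_D - (q_T) = 0.
Talus's profit: π_T = (89 - Q)q_T - (16q_T). Setting ∂π_T/∂q_T = 0: 73 - 2q_T - (q_D) = 0.
Best responses: q_D = (82 - q_T)/2, q_T = (73 - q_D)/2.
Solving the pair: q_D = 91/3, q_T = 64/3.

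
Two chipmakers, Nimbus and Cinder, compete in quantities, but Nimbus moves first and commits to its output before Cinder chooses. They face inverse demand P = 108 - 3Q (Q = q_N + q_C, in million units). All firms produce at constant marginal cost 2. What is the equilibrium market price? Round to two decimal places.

28.50

Solve by backward induction. Given q_N, the follower Cinder maximises π_C = (108 - 3q_N - 3q_C)q_C - 2q_C.
∂π_C/∂q_C = 106 - 3q_N - 6q_C = 0 gives the reaction function q_C = (106 - 3q_N)/6.
The leader anticipates this reaction. Substituting into P = 108 - 3Q gives P = 55 - (3/2)q_N, so π_N = (55 - (3/2)q_N)q_N - 2q_N.
Maximising: ∂π_N/∂q_N = 53 - 3q_N = 0, giving q_N = 53/3.
Then q_C = (106 - 3·(53/3))/6 = 53/6.
Total output Q = 53/2, so price P = 108 - 3·(53/2) = 57/2.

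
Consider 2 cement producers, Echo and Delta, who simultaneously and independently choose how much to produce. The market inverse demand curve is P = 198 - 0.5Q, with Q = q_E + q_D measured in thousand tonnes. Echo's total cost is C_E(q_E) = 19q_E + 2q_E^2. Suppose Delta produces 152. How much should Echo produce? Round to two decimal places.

20.60

With the rival's output fixed at 152, Echo's profit is π_E = (198 - (1/2)·152 - (1/2)q_E)q_E - (19q_E + 2q_E²) = (122 - (1/2)q_E)q_E - (19q_E + 2q_E²).
∂π_E/∂q_E = 103 - 5q_E = 0, so q_E = 103/5.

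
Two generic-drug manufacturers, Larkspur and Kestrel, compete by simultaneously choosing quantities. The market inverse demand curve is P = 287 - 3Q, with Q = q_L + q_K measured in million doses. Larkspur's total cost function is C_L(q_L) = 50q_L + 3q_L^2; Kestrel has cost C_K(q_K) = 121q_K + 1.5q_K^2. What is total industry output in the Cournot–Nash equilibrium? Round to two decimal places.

Larkspur's profit: π_L = (287 - 3Q)q_L - (50q_L + 3q_L²). Setting ∂π_L/∂q_L = 0: 237 - 12q_L - 3(q_K) = 0.
Kestrel's profit: π_K = (287 - 3Q)q_K - (121q_K + (3/2)q_K²). Setting ∂π_K/∂q_K = 0: 166 - 9q_K - 3(q_L) = 0.
Rearranging gives the reaction functions q_L = (237 - 3q_K)/12 and q_K = (166 - 3q_L)/9.
Solving the pair: q_L = 545/33, q_K = 427/33.
Total output Q = 545/33 + 427/33 = 324/11.

29.45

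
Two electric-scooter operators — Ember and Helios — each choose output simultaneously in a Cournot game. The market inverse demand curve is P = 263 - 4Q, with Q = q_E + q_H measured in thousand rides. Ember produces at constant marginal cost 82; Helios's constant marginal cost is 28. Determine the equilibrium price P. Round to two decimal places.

124.33

Ember's profit: π_E = (263 - 4Q)q_E - (82q_E). Setting ∂π_E/∂q_E = 0: 181 - 8q_E - 4(q_H) = 0.
Helios's profit: π_H = (263 - 4Q)q_H - (28q_H). Setting ∂π_H/∂q_H = 0: 235 - 8q_H - 4(q_E) = 0.
Rearranging gives the reaction functions q_E = (181 - 4q_H)/8 and q_H = (235 - 4q_E)/8.
Substituting one into the other gives q_E = 127/12 and q_H = 289/12.
Total output Q = 104/3, so price P = 263 - 4·(104/3) = 373/3.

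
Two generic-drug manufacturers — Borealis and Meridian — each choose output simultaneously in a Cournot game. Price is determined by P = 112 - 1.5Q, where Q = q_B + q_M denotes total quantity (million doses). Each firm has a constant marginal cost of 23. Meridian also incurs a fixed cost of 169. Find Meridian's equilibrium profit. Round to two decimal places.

417.74

A representative firm's profit is π_i = q_i(112 - 1.5Q) - 23q_i.
First-order condition (treating rivals' output as given): 89 - 3q_i - (3/2)q_j = 0.
By symmetry each firm produces the same amount; substituting q_j = q_i yields q_i = 89/(9/2) = 178/9.
Price P = 112 - (3/2)·(356/9) = 158/3.
Meridian's profit: (158/3 - 23)·(178/9) - 169 = 417.7407.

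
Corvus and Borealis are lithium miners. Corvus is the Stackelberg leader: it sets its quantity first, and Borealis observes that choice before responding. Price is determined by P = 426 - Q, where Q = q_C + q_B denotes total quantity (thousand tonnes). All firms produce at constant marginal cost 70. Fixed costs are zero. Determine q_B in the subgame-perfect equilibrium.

89

Solve by backward induction. Given q_C, the follower Borealis maximises π_B = (426 - q_C - q_B)q_B - 70q_B.
Setting the follower's marginal profit to zero, 356 - q_C - 2q_B = 0, i.e. q_B = (356 - q_C)/2.
Corvus substitutes q_B(q_C) into its own profit: π_C = q_C(426 - q_C - (356 - q_C)/2) - 70q_C = (248 - (1/2)q_C)q_C - 70q_C.
Maximising: ∂π_C/∂q_C = 178 - q_C = 0, giving q_C = 178.
Then q_B = (356 - 178)/2 = 89.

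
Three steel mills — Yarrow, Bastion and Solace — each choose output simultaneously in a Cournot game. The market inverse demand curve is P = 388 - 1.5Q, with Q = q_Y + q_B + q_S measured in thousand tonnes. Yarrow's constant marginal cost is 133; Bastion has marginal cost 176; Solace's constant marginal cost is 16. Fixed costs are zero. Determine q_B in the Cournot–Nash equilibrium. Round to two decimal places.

1.50

Yarrow's profit: π_Y = (388 - 1.5Q)q_Y - (133q_Y). Setting ∂π_Y/∂q_Y = 0: 255 - 3q_Y - (3/2)(q_B + q_S) = 0.
Bastion's profit: π_B = (388 - 1.5Q)q_B - (176q_B). Setting ∂π_B/∂q_B = 0: 212 - 3q_B - (3/2)(q_Y + q_S) = 0.
Solace's first-order condition: 372 - 3q_S - (3/2)(q_Y + q_B) = 0.
Summing all 3 equations gives 839 − 6Q = 0, hence Q = 839/6.
Back-substituting: q_Y = (255 − 839/4)/(3/2) = 181/6, q_B = (212 − 839/4)/(3/2) = 3/2, q_S = (372 − 839/4)/(3/2) = 649/6.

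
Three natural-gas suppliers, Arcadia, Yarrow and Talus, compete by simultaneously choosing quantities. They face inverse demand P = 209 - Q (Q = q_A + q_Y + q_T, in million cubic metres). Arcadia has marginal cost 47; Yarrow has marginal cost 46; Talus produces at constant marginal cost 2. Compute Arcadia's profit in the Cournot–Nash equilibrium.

Arcadia's profit: π_A = (209 - Q)q_A - (47q_A). Setting ∂π_A/∂q_A = 0: 162 - 2q_A - (q_Y + q_T) = 0.
Yarrow's profit: π_Y = (209 - Q)q_Y - (46q_Y). Setting ∂π_Y/∂q_Y = 0: 163 - 2q_Y - (q_A + q_T) = 0.
Talus's profit: π_T = (209 - Q)q_T - (2q_T). Setting ∂π_T/∂q_T = 0: 207 - 2q_T - (q_A + q_Y) = 0.
Adding the 3 conditions: 532 − 2Q − 2Q = 0, i.e. Q = 133.
Back-substituting: q_A = (162 − 133) = 29, q_Y = (163 − 133) = 30, q_T = (207 − 133) = 74.
Price P = 209 - 133 = 76.
Arcadia's profit: (76 - 47)·29 = 841.

841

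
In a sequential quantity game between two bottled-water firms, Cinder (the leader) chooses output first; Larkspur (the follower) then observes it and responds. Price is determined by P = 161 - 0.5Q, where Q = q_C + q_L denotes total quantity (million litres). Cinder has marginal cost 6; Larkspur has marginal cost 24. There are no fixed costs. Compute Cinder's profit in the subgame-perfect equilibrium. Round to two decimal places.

Solve by backward induction. Given q_C, the follower Larkspur maximises π_L = (161 - (1/2)q_C - (1/2)q_L)q_L - 24q_L.
Setting the follower's marginal profit to zero, 137 - (1/2)q_C - q_L = 0, i.e. q_L = (137 - (1/2)q_C).
The leader anticipates this reaction. Substituting into P = 161 - 0.5Q gives P = 185/2 - (1/4)q_C, so π_C = (185/2 - (1/4)q_C)q_C - 6q_C.
Leader FOC: 173/2 - (1/2)q_C = 0, so q_C = 173.
Then q_L = (137 - (1/2)·173) = 101/2.
Price P = 161 - (1/2)·(447/2) = 197/4.
Cinder's profit: (197/4 - 6)·173 = 7482.2500.

7482.25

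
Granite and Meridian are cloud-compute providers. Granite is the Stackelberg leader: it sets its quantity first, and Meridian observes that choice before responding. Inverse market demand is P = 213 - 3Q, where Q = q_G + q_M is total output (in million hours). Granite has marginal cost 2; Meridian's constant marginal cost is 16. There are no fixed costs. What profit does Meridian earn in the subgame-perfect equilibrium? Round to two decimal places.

Solve by backward induction. Given q_G, the follower Meridian maximises π_M = (213 - 3q_G - 3q_M)q_M - 16q_M.
∂π_M/∂q_M = 197 - 3q_G - 6q_M = 0 gives the reaction function q_M = (197 - 3q_G)/6.
The leader anticipates this reaction. Substituting into P = 213 - 3Q gives P = 229/2 - (3/2)q_G, so π_G = (229/2 - (3/2)q_G)q_G - 2q_G.
Leader FOC: 225/2 - 3q_G = 0, so q_G = 75/2.
Then q_M = (197 - 3·(75/2))/6 = 169/12.
Price P = 213 - 3·(619/12) = 233/4.
Meridian's profit: (233/4 - 16)·(169/12) = 595.0208.

595.02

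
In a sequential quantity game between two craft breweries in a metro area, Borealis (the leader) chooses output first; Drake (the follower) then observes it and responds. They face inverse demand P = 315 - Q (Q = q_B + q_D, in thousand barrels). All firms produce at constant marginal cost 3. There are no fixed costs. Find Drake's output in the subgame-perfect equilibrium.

78

Solve by backward induction. Given q_B, the follower Drake maximises π_D = (315 - q_B - q_D)q_D - 3q_D.
∂π_D/∂q_D = 312 - q_B - 2q_D = 0 gives the reaction function q_D = (312 - q_B)/2.
Borealis substitutes q_D(q_B) into its own profit: π_B = q_B(315 - q_B - (312 - q_B)/2) - 3q_B = (159 - (1/2)q_B)q_B - 3q_B.
Leader FOC: 156 - q_B = 0, so q_B = 156.
Then q_D = (312 - 156)/2 = 78.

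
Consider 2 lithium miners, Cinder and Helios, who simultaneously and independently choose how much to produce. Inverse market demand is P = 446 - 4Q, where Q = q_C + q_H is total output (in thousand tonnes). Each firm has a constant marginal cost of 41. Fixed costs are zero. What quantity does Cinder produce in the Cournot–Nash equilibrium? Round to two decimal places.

33.75

Each firm earns π_i = (446 - 4Q)q_i - 41q_i.
Setting ∂π_i/∂q_i = 0 with rivals' quantities fixed: 405 - 8q_i - 4q_j = 0.
With identical firms every q_j equals q_i, so q_j = q_i and 405 = 12q_i, giving q_i = 135/4.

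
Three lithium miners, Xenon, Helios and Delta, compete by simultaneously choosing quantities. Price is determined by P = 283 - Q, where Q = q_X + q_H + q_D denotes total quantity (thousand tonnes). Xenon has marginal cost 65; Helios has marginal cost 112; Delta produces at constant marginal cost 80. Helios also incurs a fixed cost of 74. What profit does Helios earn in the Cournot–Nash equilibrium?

Xenon's profit: π_X = (283 - Q)q_X - (65q_X). Setting ∂π_X/∂q_X = 0: 218 - 2q_X - (q_H + q_D) = 0.
Helios's first-order condition: 171 - 2q_H - (q_X + q_D) = 0.
Delta's first-order condition: 203 - 2q_D - (q_X + q_H) = 0.
Summing all 3 equations gives 592 − 4Q = 0, hence Q = 148.
Back-substituting: q_X = (218 − 148) = 70, q_H = (171 − 148) = 23, q_D = (203 − 148) = 55.
Price P = 283 - 148 = 135.
Helios's profit: (135 - 112)·23 - 74 = 455.

455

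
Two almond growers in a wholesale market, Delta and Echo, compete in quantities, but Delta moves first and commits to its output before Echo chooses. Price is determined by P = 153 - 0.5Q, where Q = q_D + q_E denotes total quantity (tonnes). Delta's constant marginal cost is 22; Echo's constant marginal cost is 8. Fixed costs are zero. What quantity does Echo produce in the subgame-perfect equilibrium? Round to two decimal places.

86.50

The follower Echo best-responds to any q_D: π_E = (153 - 0.5Q)q_E - 8q_E.
Setting the follower's marginal profit to zero, 145 - (1/2)q_D - q_E = 0, i.e. q_E = (145 - (1/2)q_D).
The leader anticipates this reaction. Substituting into P = 153 - 0.5Q gives P = 161/2 - (1/4)q_D, so π_D = (161/2 - (1/4)q_D)q_D - 22q_D.
Leader FOC: 117/2 - (1/2)q_D = 0, so q_D = 117.
Then q_E = (145 - (1/2)·117) = 173/2.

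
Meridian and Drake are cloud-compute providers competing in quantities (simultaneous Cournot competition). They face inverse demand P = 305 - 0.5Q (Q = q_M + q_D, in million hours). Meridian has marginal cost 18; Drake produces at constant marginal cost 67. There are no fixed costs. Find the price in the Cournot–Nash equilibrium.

130

Meridian's profit: π_M = (305 - 0.5Q)q_M - (18q_M). Setting ∂π_M/∂q_M = 0: 287 - q_M - (1/2)(q_D) = 0.
Drake's first-order condition: 238 - q_D - (1/2)(q_M) = 0.
Rearranging gives the reaction functions q_M = (287 - (1/2)q_D) and q_D = (238 - (1/2)q_M).
Substituting one into the other gives q_M = 224 and q_D = 126.
Total output Q = 350, so price P = 305 - (1/2)·350 = 130.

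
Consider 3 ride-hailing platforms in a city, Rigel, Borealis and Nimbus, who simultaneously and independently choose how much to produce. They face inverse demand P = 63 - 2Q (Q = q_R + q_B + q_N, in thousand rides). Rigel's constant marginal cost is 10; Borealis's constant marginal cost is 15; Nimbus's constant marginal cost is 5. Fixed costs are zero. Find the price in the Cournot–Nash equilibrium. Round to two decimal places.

Rigel's profit: π_R = (63 - 2Q)q_R - (10q_R). Setting ∂π_R/∂q_R = 0: 53 - 4q_R - 2(q_B + q_N) = 0.
Borealis's first-order condition: 48 - 4q_B - 2(q_R + q_N) = 0.
Nimbus's first-order condition: 58 - 4q_N - 2(q_R + q_B) = 0.
Adding the 3 conditions: 159 − 4Q − 4Q = 0, i.e. Q = 159/8.
Back-substituting: q_R = (53 − 159/4)/2 = 53/8, q_B = (48 − 159/4)/2 = 33/8, q_N = (58 − 159/4)/2 = 73/8.
Total output Q = 159/8, so price P = 63 - 2·(159/8) = 93/4.

23.25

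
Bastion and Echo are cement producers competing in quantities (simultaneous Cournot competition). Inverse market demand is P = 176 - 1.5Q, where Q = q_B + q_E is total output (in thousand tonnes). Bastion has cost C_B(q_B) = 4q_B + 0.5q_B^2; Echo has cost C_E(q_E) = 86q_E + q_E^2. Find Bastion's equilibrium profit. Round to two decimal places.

Bastion's profit: π_B = (176 - 1.5Q)q_B - (4q_B + (1/2)q_B²). Setting ∂π_B/∂q_B = 0: 172 - 4q_B - (3/2)(q_E) = 0.
Echo's first-order condition: 90 - 5q_E - (3/2)(q_B) = 0.
Best responses: q_B = (172 - (3/2)q_E)/4, q_E = (90 - (3/2)q_B)/5.
Substituting one into the other gives q_B = 40.8451 and q_E = 408/71.
Price P = 176 - (3/2)·46.5915 = 106.1127.
Bastion's profit: 106.1127·40.8451 - 4·40.8451 - (1/2)·40.8451² = 3336.6396.

3336.64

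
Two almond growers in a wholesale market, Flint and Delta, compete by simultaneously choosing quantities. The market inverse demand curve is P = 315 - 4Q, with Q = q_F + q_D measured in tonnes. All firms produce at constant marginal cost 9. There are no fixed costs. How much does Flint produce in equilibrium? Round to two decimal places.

25.50

Each firm earns π_i = (315 - 4Q)q_i - 9q_i.
First-order condition (treating rivals' output as given): 306 - 8q_i - 4q_j = 0.
By symmetry each firm produces the same amount; substituting q_j = q_i yields q_i = 306/12 = 51/2.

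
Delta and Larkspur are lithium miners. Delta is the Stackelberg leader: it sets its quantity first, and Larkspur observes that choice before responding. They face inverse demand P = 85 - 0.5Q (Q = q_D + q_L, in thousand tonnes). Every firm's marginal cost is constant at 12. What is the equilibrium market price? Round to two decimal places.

30.25

Solve by backward induction. Given q_D, the follower Larkspur maximises π_L = (85 - (1/2)q_D - (1/2)q_L)q_L - 12q_L.
Setting the follower's marginal profit to zero, 73 - (1/2)q_D - q_L = 0, i.e. q_L = (73 - (1/2)q_D).
The leader anticipates this reaction. Substituting into P = 85 - 0.5Q gives P = 97/2 - (1/4)q_D, so π_D = (97/2 - (1/4)q_D)q_D - 12q_D.
Leader FOC: 73/2 - (1/2)q_D = 0, so q_D = 73.
Then q_L = (73 - (1/2)·73) = 73/2.
Total output Q = 219/2, so price P = 85 - (1/2)·(219/2) = 121/4.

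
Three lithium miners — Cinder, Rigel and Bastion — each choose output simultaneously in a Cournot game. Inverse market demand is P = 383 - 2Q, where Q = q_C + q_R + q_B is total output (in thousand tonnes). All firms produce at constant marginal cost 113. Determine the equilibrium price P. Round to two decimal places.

180.50

Each firm earns π_i = (383 - 2Q)q_i - 113q_i.
Setting ∂π_i/∂q_i = 0 with rivals' quantities fixed: 270 - 4q_i - 2·Σ_{j≠i} q_j = 0.
By symmetry each firm produces the same amount; substituting Σ_{j≠i} q_j = 2q_i yields q_i = 270/8 = 135/4.
Total output Q = 405/4, so price P = 383 - 2·(405/4) = 361/2.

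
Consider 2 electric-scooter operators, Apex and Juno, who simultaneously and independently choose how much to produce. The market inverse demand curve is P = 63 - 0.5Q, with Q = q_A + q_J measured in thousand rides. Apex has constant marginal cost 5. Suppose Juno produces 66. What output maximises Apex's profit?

25

With the rival's output fixed at 66, Apex's profit is π_A = (63 - (1/2)·66 - (1/2)q_A)q_A - (5q_A) = (30 - (1/2)q_A)q_A - (5q_A).
∂π_A/∂q_A = 25 - q_A = 0, so q_A = 25.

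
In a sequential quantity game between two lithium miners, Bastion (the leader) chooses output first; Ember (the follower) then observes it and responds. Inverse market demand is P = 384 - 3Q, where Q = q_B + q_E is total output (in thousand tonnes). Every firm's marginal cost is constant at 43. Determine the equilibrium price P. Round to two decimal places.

128.25

The follower Ember best-responds to any q_B: π_E = (384 - 3Q)q_E - 43q_E.
Follower FOC: 341 - 3q_B - 6q_E = 0, so q_E(q_B) = (341 - 3q_B)/6.
Bastion substitutes q_E(q_B) into its own profit: π_B = q_B(384 - 3q_B - (341 - 3q_B)/2) - 43q_B = (427/2 - (3/2)q_B)q_B - 43q_B.
Maximising: ∂π_B/∂q_B = 341/2 - 3q_B = 0, giving q_B = 341/6.
Then q_E = (341 - 3·(341/6))/6 = 341/12.
Total output Q = 341/4, so price P = 384 - 3·(341/4) = 513/4.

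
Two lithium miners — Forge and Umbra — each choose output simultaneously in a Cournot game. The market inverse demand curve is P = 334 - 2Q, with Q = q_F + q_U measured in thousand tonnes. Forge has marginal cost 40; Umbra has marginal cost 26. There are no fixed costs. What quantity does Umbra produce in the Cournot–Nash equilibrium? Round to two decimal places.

53.67

Forge's profit: π_F = (334 - 2Q)q_F - (40q_F). Setting ∂π_F/∂q_F = 0: 294 - 4q_F - 2(q_U) = 0.
Umbra's first-order condition: 308 - 4q_U - 2(q_F) = 0.
Best responses: q_F = (294 - 2q_U)/4, q_U = (308 - 2q_F)/4.
Solving the pair: q_F = 140/3, q_U = 161/3.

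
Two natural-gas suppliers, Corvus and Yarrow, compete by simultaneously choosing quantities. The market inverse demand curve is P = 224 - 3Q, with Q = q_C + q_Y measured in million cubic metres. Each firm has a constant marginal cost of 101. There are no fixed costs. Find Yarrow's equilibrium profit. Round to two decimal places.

560.33

Each firm earns π_i = (224 - 3Q)q_i - 101q_i.
Setting ∂π_i/∂q_i = 0 with rivals' quantities fixed: 123 - 6q_i - 3q_j = 0.
With identical firms every q_j equals q_i, so q_j = q_i and 123 = 9q_i, giving q_i = 41/3.
Price P = 224 - 3·(82/3) = 142.
Yarrow's profit: (142 - 101)·(41/3) = 1681/3.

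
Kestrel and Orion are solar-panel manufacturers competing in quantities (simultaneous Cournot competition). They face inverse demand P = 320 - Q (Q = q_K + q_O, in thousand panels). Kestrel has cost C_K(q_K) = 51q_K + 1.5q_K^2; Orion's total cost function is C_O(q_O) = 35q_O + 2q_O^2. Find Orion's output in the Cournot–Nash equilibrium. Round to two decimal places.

39.86

Kestrel's profit: π_K = (320 - Q)q_K - (51q_K + (3/2)q_K²). Setting ∂π_K/∂q_K = 0: 269 - 5q_K - (q_O) = 0.
Orion's profit: π_O = (320 - Q)q_O - (35q_O + 2q_O²). Setting ∂π_O/∂q_O = 0: 285 - 6q_O - (q_K) = 0.
Best responses: q_K = (269 - q_O)/5, q_O = (285 - q_K)/6.
Solving the pair: q_K = 1329/29, q_O = 1156/29.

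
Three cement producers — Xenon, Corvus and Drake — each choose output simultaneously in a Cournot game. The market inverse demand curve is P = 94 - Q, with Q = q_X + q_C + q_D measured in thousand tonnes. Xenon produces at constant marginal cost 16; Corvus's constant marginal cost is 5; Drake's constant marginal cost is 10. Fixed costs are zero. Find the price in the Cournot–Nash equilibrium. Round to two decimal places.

Xenon's profit: π_X = (94 - Q)q_X - (16q_X). Setting ∂π_X/∂q_X = 0: 78 - 2q_X - (q_C + q_D) = 0.
Corvus's first-order condition: 89 - 2q_C - (q_X + q_D) = 0.
Drake's profit: π_D = (94 - Q)q_D - (10q_D). Setting ∂π_D/∂q_D = 0: 84 - 2q_D - (q_X + q_C) = 0.
Summing all 3 equations gives 251 − 4Q = 0, hence Q = 251/4.
Back-substituting: q_X = (78 − 251/4) = 61/4, q_C = (89 − 251/4) = 105/4, q_D = (84 − 251/4) = 85/4.
Total output Q = 251/4, so price P = 94 - 251/4 = 125/4.

31.25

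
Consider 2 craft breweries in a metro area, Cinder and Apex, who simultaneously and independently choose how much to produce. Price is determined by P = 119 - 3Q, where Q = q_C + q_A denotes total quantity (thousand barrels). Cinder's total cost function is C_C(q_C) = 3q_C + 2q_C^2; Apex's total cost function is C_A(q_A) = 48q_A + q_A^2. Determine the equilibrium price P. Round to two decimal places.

Cinder's profit: π_C = (119 - 3Q)q_C - (3q_C + 2q_C²). Setting ∂π_C/∂q_C = 0: 116 - 10q_C - 3(q_A) = 0.
Apex's profit: π_A = (119 - 3Q)q_A - (48q_A + q_A²). Setting ∂π_A/∂q_A = 0: 71 - 8q_A - 3(q_C) = 0.
Rearranging gives the reaction functions q_C = (116 - 3q_A)/10 and q_A = (71 - 3q_C)/8.
Solving the pair: q_C = 715/71, q_A = 362/71.
Total output Q = 1077/71, so price P = 119 - 3·(1077/71) = 73.4930.

73.49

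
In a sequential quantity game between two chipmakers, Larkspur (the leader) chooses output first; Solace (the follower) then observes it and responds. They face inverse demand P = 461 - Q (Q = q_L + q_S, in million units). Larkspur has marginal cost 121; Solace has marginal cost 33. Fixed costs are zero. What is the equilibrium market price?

The follower Solace best-responds to any q_L: π_S = (461 - Q)q_S - 33q_S.
Follower FOC: 428 - q_L - 2q_S = 0, so q_S(q_L) = (428 - q_L)/2.
The leader anticipates this reaction. Substituting into P = 461 - Q gives P = 247 - (1/2)q_L, so π_L = (247 - (1/2)q_L)q_L - 121q_L.
Leader FOC: 126 - q_L = 0, so q_L = 126.
Then q_S = (428 - 126)/2 = 151.
Total output Q = 277, so price P = 461 - 277 = 184.

184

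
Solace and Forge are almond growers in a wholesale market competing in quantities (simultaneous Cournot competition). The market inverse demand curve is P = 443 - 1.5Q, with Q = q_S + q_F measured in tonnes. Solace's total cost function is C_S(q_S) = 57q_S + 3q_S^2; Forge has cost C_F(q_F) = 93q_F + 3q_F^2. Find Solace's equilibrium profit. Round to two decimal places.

Solace's profit: π_S = (443 - 1.5Q)q_S - (57q_S + 3q_S²). Setting ∂π_S/∂q_S = 0: 386 - 9q_S - (3/2)(q_F) = 0.
Forge's first-order condition: 350 - 9q_F - (3/2)(q_S) = 0.
Best responses: q_S = (386 - (3/2)q_F)/9, q_F = (350 - (3/2)q_S)/9.
Substituting one into the other gives q_S = 37.4476 and q_F = 32.6476.
Price P = 443 - (3/2)·(1472/21) = 337.8571.
Solace's profit: 337.8571·37.4476 - 57·37.4476 - 3·37.4476² = 6310.4588.

6310.46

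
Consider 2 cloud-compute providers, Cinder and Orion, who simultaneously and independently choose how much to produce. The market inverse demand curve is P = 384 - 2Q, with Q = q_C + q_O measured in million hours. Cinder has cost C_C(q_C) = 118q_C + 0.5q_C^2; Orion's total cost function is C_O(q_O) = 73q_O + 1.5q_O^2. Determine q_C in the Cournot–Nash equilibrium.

40

Cinder's profit: π_C = (384 - 2Q)q_C - (118q_C + (1/2)q_C²). Setting ∂π_C/∂q_C = 0: 266 - 5q_C - 2(q_O) = 0.
Orion's first-order condition: 311 - 7q_O - 2(q_C) = 0.
So q_C = (266 - 2q_O)/5 and q_O = (311 - 2q_C)/7.
Substituting one into the other gives q_C = 40 and q_O = 33.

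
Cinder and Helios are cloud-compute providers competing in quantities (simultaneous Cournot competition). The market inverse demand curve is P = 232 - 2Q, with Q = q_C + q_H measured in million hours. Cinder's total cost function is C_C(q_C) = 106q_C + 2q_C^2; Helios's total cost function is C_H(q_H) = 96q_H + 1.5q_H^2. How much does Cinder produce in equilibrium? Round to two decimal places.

11.73

Cinder's profit: π_C = (232 - 2Q)q_C - (106q_C + 2q_C²). Setting ∂π_C/∂q_C = 0: 126 - 8q_C - 2(q_H) = 0.
Helios's first-order condition: 136 - 7q_H - 2(q_C) = 0.
Rearranging gives the reaction functions q_C = (126 - 2q_H)/8 and q_H = (136 - 2q_C)/7.
Solving the pair: q_C = 305/26, q_H = 209/13.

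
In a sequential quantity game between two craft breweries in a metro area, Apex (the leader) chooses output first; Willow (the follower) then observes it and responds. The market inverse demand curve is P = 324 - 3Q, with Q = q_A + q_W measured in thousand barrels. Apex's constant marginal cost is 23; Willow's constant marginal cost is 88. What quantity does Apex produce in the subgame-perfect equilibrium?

Solve by backward induction. Given q_A, the follower Willow maximises π_W = (324 - 3q_A - 3q_W)q_W - 88q_W.
Follower FOC: 236 - 3q_A - 6q_W = 0, so q_W(q_A) = (236 - 3q_A)/6.
Apex substitutes q_W(q_A) into its own profit: π_A = q_A(324 - 3q_A - (236 - 3q_A)/2) - 23q_A = (206 - (3/2)q_A)q_A - 23q_A.
Leader FOC: 183 - 3q_A = 0, so q_A = 61.
Then q_W = (236 - 3·61)/6 = 53/6.

61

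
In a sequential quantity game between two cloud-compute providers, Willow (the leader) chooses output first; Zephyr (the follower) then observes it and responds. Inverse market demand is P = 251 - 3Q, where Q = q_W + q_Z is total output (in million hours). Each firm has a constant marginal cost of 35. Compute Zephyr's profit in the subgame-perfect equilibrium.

Solve by backward induction. Given q_W, the follower Zephyr maximises π_Z = (251 - 3q_W - 3q_Z)q_Z - 35q_Z.
∂π_Z/∂q_Z = 216 - 3q_W - 6q_Z = 0 gives the reaction function q_Z = (216 - 3q_W)/6.
Willow substitutes q_Z(q_W) into its own profit: π_W = q_W(251 - 3q_W - (216 - 3q_W)/2) - 35q_W = (143 - (3/2)q_W)q_W - 35q_W.
Maximising: ∂π_W/∂q_W = 108 - 3q_W = 0, giving q_W = 36.
Then q_Z = (216 - 3·36)/6 = 18.
Price P = 251 - 3·54 = 89.
Zephyr's profit: (89 - 35)·18 = 972.

972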